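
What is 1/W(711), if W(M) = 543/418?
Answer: 418/543 ≈ 0.76980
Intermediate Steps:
W(M) = 543/418 (W(M) = 543*(1/418) = 543/418)
1/W(711) = 1/(543/418) = 418/543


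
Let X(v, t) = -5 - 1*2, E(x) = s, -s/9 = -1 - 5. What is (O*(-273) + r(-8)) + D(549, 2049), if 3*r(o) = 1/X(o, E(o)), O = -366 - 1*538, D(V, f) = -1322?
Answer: 5154869/21 ≈ 2.4547e+5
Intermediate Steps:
s = 54 (s = -9*(-1 - 5) = -9*(-6) = 54)
E(x) = 54
X(v, t) = -7 (X(v, t) = -5 - 2 = -7)
O = -904 (O = -366 - 538 = -904)
r(o) = -1/21 (r(o) = (⅓)/(-7) = (⅓)*(-⅐) = -1/21)
(O*(-273) + r(-8)) + D(549, 2049) = (-904*(-273) - 1/21) - 1322 = (246792 - 1/21) - 1322 = 5182631/21 - 1322 = 5154869/21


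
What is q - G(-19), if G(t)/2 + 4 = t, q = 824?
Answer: 870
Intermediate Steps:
G(t) = -8 + 2*t
q - G(-19) = 824 - (-8 + 2*(-19)) = 824 - (-8 - 38) = 824 - 1*(-46) = 824 + 46 = 870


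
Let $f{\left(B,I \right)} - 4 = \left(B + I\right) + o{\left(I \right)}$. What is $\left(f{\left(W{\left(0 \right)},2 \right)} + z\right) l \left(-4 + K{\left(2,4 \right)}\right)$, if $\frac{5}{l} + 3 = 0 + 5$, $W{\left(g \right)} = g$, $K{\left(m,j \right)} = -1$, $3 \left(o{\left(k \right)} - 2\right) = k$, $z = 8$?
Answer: $- \frac{625}{3} \approx -208.33$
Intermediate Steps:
$o{\left(k \right)} = 2 + \frac{k}{3}$
$f{\left(B,I \right)} = 6 + B + \frac{4 I}{3}$ ($f{\left(B,I \right)} = 4 + \left(\left(B + I\right) + \left(2 + \frac{I}{3}\right)\right) = 4 + \left(2 + B + \frac{4 I}{3}\right) = 6 + B + \frac{4 I}{3}$)
$l = \frac{5}{2}$ ($l = \frac{5}{-3 + \left(0 + 5\right)} = \frac{5}{-3 + 5} = \frac{5}{2} \approx 2.5$)
$\left(f{\left(W{\left(0 \right)},2 \right)} + z\right) l \left(-4 + K{\left(2,4 \right)}\right) = \left(\left(6 + 0 + \frac{4}{3} \cdot 2\right) + 8\right) \frac{5 \left(-4 - 1\right)}{2} = \left(\left(6 + 0 + \frac{8}{3}\right) + 8\right) \frac{5}{2} \left(-5\right) = \left(\frac{26}{3} + 8\right) \left(- \frac{25}{2}\right) = \frac{50}{3} \left(- \frac{25}{2}\right) = - \frac{625}{3}$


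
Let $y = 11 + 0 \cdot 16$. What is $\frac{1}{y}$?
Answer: $\frac{1}{11} \approx 0.090909$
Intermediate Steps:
$y = 11$ ($y = 11 + 0 = 11$)
$\frac{1}{y} = \frac{1}{11}$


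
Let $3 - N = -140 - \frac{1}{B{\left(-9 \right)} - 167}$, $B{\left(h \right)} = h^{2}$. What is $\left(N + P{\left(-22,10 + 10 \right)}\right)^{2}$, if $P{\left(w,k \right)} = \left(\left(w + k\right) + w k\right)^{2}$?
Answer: $\frac{282697178587201}{7396} \approx 3.8223 \cdot 10^{10}$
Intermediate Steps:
$P{\left(w,k \right)} = \left(k + w + k w\right)^{2}$ ($P{\left(w,k \right)} = \left(\left(k + w\right) + k w\right)^{2} = \left(k + w + k w\right)^{2}$)
$N = \frac{12297}{86}$ ($N = 3 - \left(-140 - \frac{1}{\left(-9\right)^{2} - 167}\right) = 3 - \left(-140 - \frac{1}{81 - 167}\right) = 3 - \left(-140 - \frac{1}{-86}\right) = 3 - \left(-140 - - \frac{1}{86}\right) = 3 - \left(-140 + \frac{1}{86}\right) = 3 - - \frac{12039}{86} = 3 + \frac{12039}{86} = \frac{12297}{86} \approx 142.99$)
$\left(N + P{\left(-22,10 + 10 \right)}\right)^{2} = \left(\frac{12297}{86} + \left(\left(10 + 10\right) - 22 + \left(10 + 10\right) \left(-22\right)\right)^{2}\right)^{2} = \left(\frac{12297}{86} + \left(20 - 22 + 20 \left(-22\right)\right)^{2}\right)^{2} = \left(\frac{12297}{86} + \left(20 - 22 - 440\right)^{2}\right)^{2} = \left(\frac{12297}{86} + \left(-442\right)^{2}\right)^{2} = \left(\frac{12297}{86} + 195364\right)^{2} = \left(\frac{16813601}{86}\right)^{2} = \frac{282697178587201}{7396}$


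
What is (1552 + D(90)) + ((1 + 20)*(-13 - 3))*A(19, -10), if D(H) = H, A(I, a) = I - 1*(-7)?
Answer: -7094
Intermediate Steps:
A(I, a) = 7 + I (A(I, a) = I + 7 = 7 + I)
(1552 + D(90)) + ((1 + 20)*(-13 - 3))*A(19, -10) = (1552 + 90) + ((1 + 20)*(-13 - 3))*(7 + 19) = 1642 + (21*(-16))*26 = 1642 - 336*26 = 1642 - 8736 = -7094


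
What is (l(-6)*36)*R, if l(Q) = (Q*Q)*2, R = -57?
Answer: -147744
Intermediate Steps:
l(Q) = 2*Q² (l(Q) = Q²*2 = 2*Q²)
(l(-6)*36)*R = ((2*(-6)²)*36)*(-57) = ((2*36)*36)*(-57) = (72*36)*(-57) = 2592*(-57) = -147744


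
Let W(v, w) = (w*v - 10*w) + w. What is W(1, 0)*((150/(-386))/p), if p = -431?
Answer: 0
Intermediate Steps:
W(v, w) = -9*w + v*w (W(v, w) = (v*w - 10*w) + w = (-10*w + v*w) + w = -9*w + v*w)
W(1, 0)*((150/(-386))/p) = (0*(-9 + 1))*((150/(-386))/(-431)) = (0*(-8))*((150*(-1/386))*(-1/431)) = 0*(-75/193*(-1/431)) = 0*(75/83183) = 0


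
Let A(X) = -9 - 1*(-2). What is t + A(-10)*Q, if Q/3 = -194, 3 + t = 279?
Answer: 4350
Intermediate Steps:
t = 276 (t = -3 + 279 = 276)
A(X) = -7 (A(X) = -9 + 2 = -7)
Q = -582 (Q = 3*(-194) = -582)
t + A(-10)*Q = 276 - 7*(-582) = 276 + 4074 = 4350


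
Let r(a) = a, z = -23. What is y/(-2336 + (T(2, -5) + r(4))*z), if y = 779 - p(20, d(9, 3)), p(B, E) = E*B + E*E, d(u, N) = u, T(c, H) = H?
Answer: -518/2313 ≈ -0.22395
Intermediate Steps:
p(B, E) = E² + B*E (p(B, E) = B*E + E² = E² + B*E)
y = 518 (y = 779 - 9*(20 + 9) = 779 - 9*29 = 779 - 1*261 = 779 - 261 = 518)
y/(-2336 + (T(2, -5) + r(4))*z) = 518/(-2336 + (-5 + 4)*(-23)) = 518/(-2336 - 1*(-23)) = 518/(-2336 + 23) = 518/(-2313) = 518*(-1/2313) = -518/2313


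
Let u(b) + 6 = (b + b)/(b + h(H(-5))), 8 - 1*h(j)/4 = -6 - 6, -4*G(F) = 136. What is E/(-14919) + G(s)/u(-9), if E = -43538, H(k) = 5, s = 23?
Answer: 3074741/368002 ≈ 8.3552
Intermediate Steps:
G(F) = -34 (G(F) = -¼*136 = -34)
h(j) = 80 (h(j) = 32 - 4*(-6 - 6) = 32 - 4*(-12) = 32 + 48 = 80)
u(b) = -6 + 2*b/(80 + b) (u(b) = -6 + (b + b)/(b + 80) = -6 + (2*b)/(80 + b) = -6 + 2*b/(80 + b))
E/(-14919) + G(s)/u(-9) = -43538/(-14919) - 34*(80 - 9)/(4*(-120 - 1*(-9))) = -43538*(-1/14919) - 34*71/(4*(-120 + 9)) = 43538/14919 - 34/(4*(1/71)*(-111)) = 43538/14919 - 34/(-444/71) = 43538/14919 - 34*(-71/444) = 43538/14919 + 1207/222 = 3074741/368002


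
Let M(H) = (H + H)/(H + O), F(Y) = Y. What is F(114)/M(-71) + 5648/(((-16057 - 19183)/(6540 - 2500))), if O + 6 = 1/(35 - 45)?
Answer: -366300773/625510 ≈ -585.60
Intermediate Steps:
O = -61/10 (O = -6 + 1/(35 - 45) = -6 + 1/(-10) = -6 - 1/10 = -61/10 ≈ -6.1000)
M(H) = 2*H/(-61/10 + H) (M(H) = (H + H)/(H - 61/10) = (2*H)/(-61/10 + H) = 2*H/(-61/10 + H))
F(114)/M(-71) + 5648/(((-16057 - 19183)/(6540 - 2500))) = 114/((20*(-71)/(-61 + 10*(-71)))) + 5648/(((-16057 - 19183)/(6540 - 2500))) = 114/((20*(-71)/(-61 - 710))) + 5648/((-35240/4040)) = 114/((20*(-71)/(-771))) + 5648/((-35240*1/4040)) = 114/((20*(-71)*(-1/771))) + 5648/(-881/101) = 114/(1420/771) + 5648*(-101/881) = 114*(771/1420) - 570448/881 = 43947/710 - 570448/881 = -366300773/625510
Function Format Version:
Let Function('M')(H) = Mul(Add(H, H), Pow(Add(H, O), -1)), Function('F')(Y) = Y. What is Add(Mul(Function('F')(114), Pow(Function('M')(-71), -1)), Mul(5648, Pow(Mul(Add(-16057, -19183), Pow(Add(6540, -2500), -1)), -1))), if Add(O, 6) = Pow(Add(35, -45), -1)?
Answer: Rational(-366300773, 625510) ≈ -585.60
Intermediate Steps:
O = Rational(-61, 10) (O = Add(-6, Pow(Add(35, -45), -1)) = Add(-6, Pow(-10, -1)) = Add(-6, Rational(-1, 10)) = Rational(-61, 10) ≈ -6.1000)
Function('M')(H) = Mul(2, H, Pow(Add(Rational(-61, 10), H), -1)) (Function('M')(H) = Mul(Add(H, H), Pow(Add(H, Rational(-61, 10)), -1)) = Mul(Mul(2, H), Pow(Add(Rational(-61, 10), H), -1)) = Mul(2, H, Pow(Add(Rational(-61, 10), H), -1)))
Add(Mul(Function('F')(114), Pow(Function('M')(-71), -1)), Mul(5648, Pow(Mul(Add(-16057, -19183), Pow(Add(6540, -2500), -1)), -1))) = Add(Mul(114, Pow(Mul(20, -71, Pow(Add(-61, Mul(10, -71)), -1)), -1)), Mul(5648, Pow(Mul(Add(-16057, -19183), Pow(Add(6540, -2500), -1)), -1))) = Add(Mul(114, Pow(Mul(20, -71, Pow(Add(-61, -710), -1)), -1)), Mul(5648, Pow(Mul(-35240, Pow(4040, -1)), -1))) = Add(Mul(114, Pow(Mul(20, -71, Pow(-771, -1)), -1)), Mul(5648, Pow(Mul(-35240, Rational(1, 4040)), -1))) = Add(Mul(114, Pow(Mul(20, -71, Rational(-1, 771)), -1)), Mul(5648, Pow(Rational(-881, 101), -1))) = Add(Mul(114, Pow(Rational(1420, 771), -1)), Mul(5648, Rational(-101, 881))) = Add(Mul(114, Rational(771, 1420)), Rational(-570448, 881)) = Add(Rational(43947, 710), Rational(-570448, 881)) = Rational(-366300773, 625510)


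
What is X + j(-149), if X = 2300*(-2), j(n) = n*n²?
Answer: -3312549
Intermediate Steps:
j(n) = n³
X = -4600
X + j(-149) = -4600 + (-149)³ = -4600 - 3307949 = -3312549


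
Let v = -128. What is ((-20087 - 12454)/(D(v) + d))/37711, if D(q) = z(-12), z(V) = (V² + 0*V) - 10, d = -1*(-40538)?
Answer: -32541/1533781792 ≈ -2.1216e-5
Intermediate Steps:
d = 40538
z(V) = -10 + V² (z(V) = (V² + 0) - 10 = V² - 10 = -10 + V²)
D(q) = 134 (D(q) = -10 + (-12)² = -10 + 144 = 134)
((-20087 - 12454)/(D(v) + d))/37711 = ((-20087 - 12454)/(134 + 40538))/37711 = -32541/40672*(1/37711) = -32541*1/40672*(1/37711) = -32541/40672*1/37711 = -32541/1533781792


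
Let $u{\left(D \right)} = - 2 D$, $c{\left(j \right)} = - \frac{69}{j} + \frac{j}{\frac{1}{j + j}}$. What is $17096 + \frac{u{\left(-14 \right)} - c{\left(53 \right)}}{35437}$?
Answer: $\frac{32108744255}{1878161} \approx 17096.0$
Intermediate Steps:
$c{\left(j \right)} = - \frac{69}{j} + 2 j^{2}$ ($c{\left(j \right)} = - \frac{69}{j} + \frac{j}{\frac{1}{2 j}} = - \frac{69}{j} + \frac{j}{\frac{1}{2} \frac{1}{j}} = - \frac{69}{j} + j 2 j = - \frac{69}{j} + 2 j^{2}$)
$17096 + \frac{u{\left(-14 \right)} - c{\left(53 \right)}}{35437} = 17096 + \frac{\left(-2\right) \left(-14\right) - \frac{-69 + 2 \cdot 53^{3}}{53}}{35437} = 17096 + \left(28 - \frac{-69 + 2 \cdot 148877}{53}\right) \frac{1}{35437} = 17096 + \left(28 - \frac{-69 + 297754}{53}\right) \frac{1}{35437} = 17096 + \left(28 - \frac{1}{53} \cdot 297685\right) \frac{1}{35437} = 17096 + \left(28 - \frac{297685}{53}\right) \frac{1}{35437} = 17096 - \frac{296201}{1878161} = \frac{32108744255}{1878161}$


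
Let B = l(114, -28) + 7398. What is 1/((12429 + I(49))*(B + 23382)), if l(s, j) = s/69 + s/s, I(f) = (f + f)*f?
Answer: 23/12199565231 ≈ 1.8853e-9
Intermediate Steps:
I(f) = 2*f² (I(f) = (2*f)*f = 2*f²)
l(s, j) = 1 + s/69 (l(s, j) = s*(1/69) + 1 = s/69 + 1 = 1 + s/69)
B = 170215/23 (B = (1 + (1/69)*114) + 7398 = (1 + 38/23) + 7398 = 61/23 + 7398 = 170215/23 ≈ 7400.6)
1/((12429 + I(49))*(B + 23382)) = 1/((12429 + 2*49²)*(170215/23 + 23382)) = 1/((12429 + 2*2401)*(708001/23)) = 1/((12429 + 4802)*(708001/23)) = 1/(17231*(708001/23)) = 1/(12199565231/23) = 23/12199565231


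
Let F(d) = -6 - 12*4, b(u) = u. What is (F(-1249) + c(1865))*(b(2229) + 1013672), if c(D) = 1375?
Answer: 1342005221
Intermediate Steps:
F(d) = -54 (F(d) = -6 - 48 = -54)
(F(-1249) + c(1865))*(b(2229) + 1013672) = (-54 + 1375)*(2229 + 1013672) = 1321*1015901 = 1342005221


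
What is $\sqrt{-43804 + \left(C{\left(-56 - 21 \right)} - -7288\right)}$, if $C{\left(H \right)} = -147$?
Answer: $11 i \sqrt{303} \approx 191.48 i$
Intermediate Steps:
$\sqrt{-43804 + \left(C{\left(-56 - 21 \right)} - -7288\right)} = \sqrt{-43804 - -7141} = \sqrt{-43804 + \left(-147 + 7288\right)} = \sqrt{-43804 + 7141} = \sqrt{-36663} = 11 i \sqrt{303}$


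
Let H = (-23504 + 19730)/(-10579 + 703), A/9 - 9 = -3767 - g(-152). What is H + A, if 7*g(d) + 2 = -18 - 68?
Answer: -388389049/11522 ≈ -33709.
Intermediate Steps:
g(d) = -88/7 (g(d) = -2/7 + (-18 - 68)/7 = -2/7 + (⅐)*(-86) = -2/7 - 86/7 = -88/7)
A = -235962/7 (A = 81 + 9*(-3767 - 1*(-88/7)) = 81 + 9*(-3767 + 88/7) = 81 + 9*(-26281/7) = 81 - 236529/7 = -235962/7 ≈ -33709.)
H = 629/1646 (H = -3774/(-9876) = -3774*(-1/9876) = 629/1646 ≈ 0.38214)
H + A = 629/1646 - 235962/7 = -388389049/11522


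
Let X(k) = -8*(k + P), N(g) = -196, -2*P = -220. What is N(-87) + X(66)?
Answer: -1604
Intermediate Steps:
P = 110 (P = -1/2*(-220) = 110)
X(k) = -880 - 8*k (X(k) = -8*(k + 110) = -8*(110 + k) = -880 - 8*k)
N(-87) + X(66) = -196 + (-880 - 8*66) = -196 + (-880 - 528) = -196 - 1408 = -1604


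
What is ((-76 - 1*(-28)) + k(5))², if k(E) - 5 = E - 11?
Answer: 2401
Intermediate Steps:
k(E) = -6 + E (k(E) = 5 + (E - 11) = 5 + (-11 + E) = -6 + E)
((-76 - 1*(-28)) + k(5))² = ((-76 - 1*(-28)) + (-6 + 5))² = ((-76 + 28) - 1)² = (-48 - 1)² = (-49)² = 2401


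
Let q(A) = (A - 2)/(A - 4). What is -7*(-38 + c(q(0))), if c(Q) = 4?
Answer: 238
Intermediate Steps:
q(A) = (-2 + A)/(-4 + A)
-7*(-38 + c(q(0))) = -7*(-38 + 4) = -7*(-34) = 238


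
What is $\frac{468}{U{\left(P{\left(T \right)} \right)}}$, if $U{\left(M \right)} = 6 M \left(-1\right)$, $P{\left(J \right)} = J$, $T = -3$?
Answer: $26$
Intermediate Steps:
$U{\left(M \right)} = - 6 M$
$\frac{468}{U{\left(P{\left(T \right)} \right)}} = \frac{468}{\left(-6\right) \left(-3\right)} = \frac{468}{18} = 468 \cdot \frac{1}{18} = 26$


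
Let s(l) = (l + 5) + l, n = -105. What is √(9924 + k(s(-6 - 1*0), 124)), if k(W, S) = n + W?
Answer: 2*√2453 ≈ 99.056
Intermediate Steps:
s(l) = 5 + 2*l (s(l) = (5 + l) + l = 5 + 2*l)
k(W, S) = -105 + W
√(9924 + k(s(-6 - 1*0), 124)) = √(9924 + (-105 + (5 + 2*(-6 - 1*0)))) = √(9924 + (-105 + (5 + 2*(-6 + 0)))) = √(9924 + (-105 + (5 + 2*(-6)))) = √(9924 + (-105 + (5 - 12))) = √(9924 + (-105 - 7)) = √(9924 - 112) = √9812 = 2*√2453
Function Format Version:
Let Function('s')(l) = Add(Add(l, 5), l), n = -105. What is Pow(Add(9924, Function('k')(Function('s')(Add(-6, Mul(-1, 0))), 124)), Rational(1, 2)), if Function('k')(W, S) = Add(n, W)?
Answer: Mul(2, Pow(2453, Rational(1, 2))) ≈ 99.056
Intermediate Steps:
Function('s')(l) = Add(5, Mul(2, l)) (Function('s')(l) = Add(Add(5, l), l) = Add(5, Mul(2, l)))
Function('k')(W, S) = Add(-105, W)
Pow(Add(9924, Function('k')(Function('s')(Add(-6, Mul(-1, 0))), 124)), Rational(1, 2)) = Pow(Add(9924, Add(-105, Add(5, Mul(2, Add(-6, Mul(-1, 0)))))), Rational(1, 2)) = Pow(Add(9924, Add(-105, Add(5, Mul(2, Add(-6, 0))))), Rational(1, 2)) = Pow(Add(9924, Add(-105, Add(5, Mul(2, -6)))), Rational(1, 2)) = Pow(Add(9924, Add(-105, Add(5, -12))), Rational(1, 2)) = Pow(Add(9924, Add(-105, -7)), Rational(1, 2)) = Pow(Add(9924, -112), Rational(1, 2)) = Pow(9812, Rational(1, 2)) = Mul(2, Pow(2453, Rational(1, 2)))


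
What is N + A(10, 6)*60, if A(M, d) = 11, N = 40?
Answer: 700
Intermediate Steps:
N + A(10, 6)*60 = 40 + 11*60 = 40 + 660 = 700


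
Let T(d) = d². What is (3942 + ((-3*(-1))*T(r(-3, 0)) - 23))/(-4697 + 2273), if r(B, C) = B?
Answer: -1973/1212 ≈ -1.6279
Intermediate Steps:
(3942 + ((-3*(-1))*T(r(-3, 0)) - 23))/(-4697 + 2273) = (3942 + (-3*(-1)*(-3)² - 23))/(-4697 + 2273) = (3942 + (3*9 - 23))/(-2424) = (3942 + (27 - 23))*(-1/2424) = (3942 + 4)*(-1/2424) = 3946*(-1/2424) = -1973/1212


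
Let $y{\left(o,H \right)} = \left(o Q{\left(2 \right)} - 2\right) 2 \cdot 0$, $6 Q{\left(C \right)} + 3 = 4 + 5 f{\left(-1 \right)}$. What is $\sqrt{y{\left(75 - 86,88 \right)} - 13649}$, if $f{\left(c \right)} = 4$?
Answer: $i \sqrt{13649} \approx 116.83 i$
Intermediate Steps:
$Q{\left(C \right)} = \frac{7}{2}$ ($Q{\left(C \right)} = - \frac{1}{2} + \frac{4 + 5 \cdot 4}{6} = - \frac{1}{2} + \frac{4 + 20}{6} = - \frac{1}{2} + \frac{1}{6} \cdot 24 = - \frac{1}{2} + 4 = \frac{7}{2}$)
$y{\left(o,H \right)} = 0$ ($y{\left(o,H \right)} = \left(o \frac{7}{2} - 2\right) 2 \cdot 0 = \left(\frac{7 o}{2} - 2\right) 0 = \left(-2 + \frac{7 o}{2}\right) 0 = 0$)
$\sqrt{y{\left(75 - 86,88 \right)} - 13649} = \sqrt{0 - 13649} = \sqrt{-13649} = i \sqrt{13649}$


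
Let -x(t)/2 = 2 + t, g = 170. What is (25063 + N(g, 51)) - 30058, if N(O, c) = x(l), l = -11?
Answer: -4977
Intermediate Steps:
x(t) = -4 - 2*t (x(t) = -2*(2 + t) = -4 - 2*t)
N(O, c) = 18 (N(O, c) = -4 - 2*(-11) = -4 + 22 = 18)
(25063 + N(g, 51)) - 30058 = (25063 + 18) - 30058 = 25081 - 30058 = -4977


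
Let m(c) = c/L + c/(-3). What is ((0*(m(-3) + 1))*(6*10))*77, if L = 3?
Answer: 0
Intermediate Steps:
m(c) = 0 (m(c) = c/3 + c/(-3) = c*(1/3) + c*(-1/3) = c/3 - c/3 = 0)
((0*(m(-3) + 1))*(6*10))*77 = ((0*(0 + 1))*(6*10))*77 = ((0*1)*60)*77 = (0*60)*77 = 0*77 = 0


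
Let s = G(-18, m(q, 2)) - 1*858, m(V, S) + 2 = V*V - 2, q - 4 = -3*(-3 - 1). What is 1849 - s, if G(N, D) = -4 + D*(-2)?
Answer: 3215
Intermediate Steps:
q = 16 (q = 4 - 3*(-3 - 1) = 4 - 3*(-4) = 4 + 12 = 16)
m(V, S) = -4 + V² (m(V, S) = -2 + (V*V - 2) = -2 + (V² - 2) = -2 + (-2 + V²) = -4 + V²)
G(N, D) = -4 - 2*D
s = -1366 (s = (-4 - 2*(-4 + 16²)) - 1*858 = (-4 - 2*(-4 + 256)) - 858 = (-4 - 2*252) - 858 = (-4 - 504) - 858 = -508 - 858 = -1366)
1849 - s = 1849 - 1*(-1366) = 1849 + 1366 = 3215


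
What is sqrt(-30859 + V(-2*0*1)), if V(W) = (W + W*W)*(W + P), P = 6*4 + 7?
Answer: I*sqrt(30859) ≈ 175.67*I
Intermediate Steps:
P = 31 (P = 24 + 7 = 31)
V(W) = (31 + W)*(W + W**2) (V(W) = (W + W*W)*(W + 31) = (W + W**2)*(31 + W) = (31 + W)*(W + W**2))
sqrt(-30859 + V(-2*0*1)) = sqrt(-30859 + (-2*0*1)*(31 + (-2*0*1)**2 + 32*(-2*0*1))) = sqrt(-30859 + (0*1)*(31 + (0*1)**2 + 32*(0*1))) = sqrt(-30859 + 0*(31 + 0**2 + 32*0)) = sqrt(-30859 + 0*(31 + 0 + 0)) = sqrt(-30859 + 0*31) = sqrt(-30859 + 0) = sqrt(-30859) = I*sqrt(30859)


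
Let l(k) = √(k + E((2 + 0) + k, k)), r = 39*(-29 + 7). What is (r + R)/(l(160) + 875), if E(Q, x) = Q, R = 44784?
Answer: 1830250/36443 - 14642*√322/255101 ≈ 49.192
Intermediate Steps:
r = -858 (r = 39*(-22) = -858)
l(k) = √(2 + 2*k) (l(k) = √(k + ((2 + 0) + k)) = √(k + (2 + k)) = √(2 + 2*k))
(r + R)/(l(160) + 875) = (-858 + 44784)/(√(2 + 2*160) + 875) = 43926/(√(2 + 320) + 875) = 43926/(√322 + 875) = 43926/(875 + √322)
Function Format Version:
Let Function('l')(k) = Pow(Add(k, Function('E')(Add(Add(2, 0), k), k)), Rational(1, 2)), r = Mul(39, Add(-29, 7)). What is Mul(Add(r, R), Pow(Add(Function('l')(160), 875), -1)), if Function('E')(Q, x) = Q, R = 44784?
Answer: Add(Rational(1830250, 36443), Mul(Rational(-14642, 255101), Pow(322, Rational(1, 2)))) ≈ 49.192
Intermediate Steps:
r = -858 (r = Mul(39, -22) = -858)
Function('l')(k) = Pow(Add(2, Mul(2, k)), Rational(1, 2)) (Function('l')(k) = Pow(Add(k, Add(Add(2, 0), k)), Rational(1, 2)) = Pow(Add(k, Add(2, k)), Rational(1, 2)) = Pow(Add(2, Mul(2, k)), Rational(1, 2)))
Mul(Add(r, R), Pow(Add(Function('l')(160), 875), -1)) = Mul(Add(-858, 44784), Pow(Add(Pow(Add(2, Mul(2, 160)), Rational(1, 2)), 875), -1)) = Mul(43926, Pow(Add(Pow(Add(2, 320), Rational(1, 2)), 875), -1)) = Mul(43926, Pow(Add(Pow(322, Rational(1, 2)), 875), -1)) = Mul(43926, Pow(Add(875, Pow(322, Rational(1, 2))), -1))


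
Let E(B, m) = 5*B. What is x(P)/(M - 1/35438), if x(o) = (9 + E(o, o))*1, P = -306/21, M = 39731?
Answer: -5280262/3285303413 ≈ -0.0016072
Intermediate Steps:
P = -102/7 (P = -306*1/21 = -102/7 ≈ -14.571)
x(o) = 9 + 5*o (x(o) = (9 + 5*o)*1 = 9 + 5*o)
x(P)/(M - 1/35438) = (9 + 5*(-102/7))/(39731 - 1/35438) = (9 - 510/7)/(39731 - 1*1/35438) = -447/(7*(39731 - 1/35438)) = -447/(7*1407987177/35438) = -447/7*35438/1407987177 = -5280262/3285303413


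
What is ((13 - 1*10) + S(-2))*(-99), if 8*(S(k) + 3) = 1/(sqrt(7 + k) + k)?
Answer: -99/4 - 99*sqrt(5)/8 ≈ -52.421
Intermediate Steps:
S(k) = -3 + 1/(8*(k + sqrt(7 + k))) (S(k) = -3 + 1/(8*(sqrt(7 + k) + k)) = -3 + 1/(8*(k + sqrt(7 + k))))
((13 - 1*10) + S(-2))*(-99) = ((13 - 1*10) + (1/8 - 3*(-2) - 3*sqrt(7 - 2))/(-2 + sqrt(7 - 2)))*(-99) = ((13 - 10) + (1/8 + 6 - 3*sqrt(5))/(-2 + sqrt(5)))*(-99) = (3 + (49/8 - 3*sqrt(5))/(-2 + sqrt(5)))*(-99) = -297 - 99*(49/8 - 3*sqrt(5))/(-2 + sqrt(5))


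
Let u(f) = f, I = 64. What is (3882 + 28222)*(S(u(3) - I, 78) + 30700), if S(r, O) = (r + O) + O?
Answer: 988642680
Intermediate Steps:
S(r, O) = r + 2*O (S(r, O) = (O + r) + O = r + 2*O)
(3882 + 28222)*(S(u(3) - I, 78) + 30700) = (3882 + 28222)*(((3 - 1*64) + 2*78) + 30700) = 32104*(((3 - 64) + 156) + 30700) = 32104*((-61 + 156) + 30700) = 32104*(95 + 30700) = 32104*30795 = 988642680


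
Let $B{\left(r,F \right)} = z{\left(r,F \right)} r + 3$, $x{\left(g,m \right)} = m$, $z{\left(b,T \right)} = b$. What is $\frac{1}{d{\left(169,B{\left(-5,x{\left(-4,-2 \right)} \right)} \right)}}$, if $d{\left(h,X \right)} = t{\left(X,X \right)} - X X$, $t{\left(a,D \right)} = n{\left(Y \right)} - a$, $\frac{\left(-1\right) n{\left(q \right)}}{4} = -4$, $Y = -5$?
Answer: $- \frac{1}{796} \approx -0.0012563$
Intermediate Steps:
$n{\left(q \right)} = 16$ ($n{\left(q \right)} = \left(-4\right) \left(-4\right) = 16$)
$B{\left(r,F \right)} = 3 + r^{2}$ ($B{\left(r,F \right)} = r r + 3 = r^{2} + 3 = 3 + r^{2}$)
$t{\left(a,D \right)} = 16 - a$
$d{\left(h,X \right)} = 16 - X - X^{2}$ ($d{\left(h,X \right)} = \left(16 - X\right) - X X = \left(16 - X\right) - X^{2} = 16 - X - X^{2}$)
$\frac{1}{d{\left(169,B{\left(-5,x{\left(-4,-2 \right)} \right)} \right)}} = \frac{1}{16 - \left(3 + \left(-5\right)^{2}\right) - \left(3 + \left(-5\right)^{2}\right)^{2}} = \frac{1}{16 - \left(3 + 25\right) - \left(3 + 25\right)^{2}} = \frac{1}{16 - 28 - 28^{2}} = \frac{1}{16 - 28 - 784} = \frac{1}{-796} = - \frac{1}{796}$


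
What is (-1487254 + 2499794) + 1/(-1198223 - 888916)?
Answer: 2113311723059/2087139 ≈ 1.0125e+6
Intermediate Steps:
(-1487254 + 2499794) + 1/(-1198223 - 888916) = 1012540 + 1/(-2087139) = 1012540 - 1/2087139 = 2113311723059/2087139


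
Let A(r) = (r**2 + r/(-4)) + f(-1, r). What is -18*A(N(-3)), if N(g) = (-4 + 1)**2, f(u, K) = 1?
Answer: -2871/2 ≈ -1435.5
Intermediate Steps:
N(g) = 9 (N(g) = (-3)**2 = 9)
A(r) = 1 + r**2 - r/4 (A(r) = (r**2 + r/(-4)) + 1 = (r**2 - r/4) + 1 = 1 + r**2 - r/4)
-18*A(N(-3)) = -18*(1 + 9**2 - 1/4*9) = -18*(1 + 81 - 9/4) = -18*319/4 = -2871/2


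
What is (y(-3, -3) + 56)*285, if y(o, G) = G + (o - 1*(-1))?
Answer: 14535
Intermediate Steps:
y(o, G) = 1 + G + o (y(o, G) = G + (o + 1) = G + (1 + o) = 1 + G + o)
(y(-3, -3) + 56)*285 = ((1 - 3 - 3) + 56)*285 = (-5 + 56)*285 = 51*285 = 14535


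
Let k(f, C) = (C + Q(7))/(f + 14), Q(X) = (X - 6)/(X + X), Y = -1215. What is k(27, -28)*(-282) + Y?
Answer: -293574/287 ≈ -1022.9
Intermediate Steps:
Q(X) = (-6 + X)/(2*X) (Q(X) = (-6 + X)/((2*X)) = (-6 + X)*(1/(2*X)) = (-6 + X)/(2*X))
k(f, C) = (1/14 + C)/(14 + f) (k(f, C) = (C + (½)*(-6 + 7)/7)/(f + 14) = (C + (½)*(⅐)*1)/(14 + f) = (C + 1/14)/(14 + f) = (1/14 + C)/(14 + f))
k(27, -28)*(-282) + Y = ((1/14 - 28)/(14 + 27))*(-282) - 1215 = (-391/14/41)*(-282) - 1215 = ((1/41)*(-391/14))*(-282) - 1215 = -391/574*(-282) - 1215 = 55131/287 - 1215 = -293574/287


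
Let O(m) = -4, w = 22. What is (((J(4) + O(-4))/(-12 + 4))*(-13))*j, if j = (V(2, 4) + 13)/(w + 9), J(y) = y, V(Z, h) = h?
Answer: 0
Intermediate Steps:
j = 17/31 (j = (4 + 13)/(22 + 9) = 17/31 ≈ 0.54839)
(((J(4) + O(-4))/(-12 + 4))*(-13))*j = (((4 - 4)/(-12 + 4))*(-13))*(17/31) = ((0/(-8))*(-13))*(17/31) = ((0*(-⅛))*(-13))*(17/31) = (0*(-13))*(17/31) = 0*(17/31) = 0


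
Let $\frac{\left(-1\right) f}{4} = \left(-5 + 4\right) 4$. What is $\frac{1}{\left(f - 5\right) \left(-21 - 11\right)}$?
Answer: $- \frac{1}{352} \approx -0.0028409$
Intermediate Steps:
$f = 16$ ($f = - 4 \left(-5 + 4\right) 4 = - 4 \left(\left(-1\right) 4\right) = \left(-4\right) \left(-4\right) = 16$)
$\frac{1}{\left(f - 5\right) \left(-21 - 11\right)} = \frac{1}{\left(16 - 5\right) \left(-21 - 11\right)} = \frac{1}{11 \left(-32\right)} = \frac{1}{-352} = - \frac{1}{352}$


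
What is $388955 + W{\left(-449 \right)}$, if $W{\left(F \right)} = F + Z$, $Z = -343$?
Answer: $388163$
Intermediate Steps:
$W{\left(F \right)} = -343 + F$ ($W{\left(F \right)} = F - 343 = -343 + F$)
$388955 + W{\left(-449 \right)} = 388955 - 792 = 388163$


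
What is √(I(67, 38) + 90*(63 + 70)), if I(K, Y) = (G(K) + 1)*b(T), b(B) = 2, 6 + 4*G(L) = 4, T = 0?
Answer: √11971 ≈ 109.41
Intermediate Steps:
G(L) = -½ (G(L) = -3/2 + (¼)*4 = -3/2 + 1 = -½)
I(K, Y) = 1 (I(K, Y) = (-½ + 1)*2 = (½)*2 = 1)
√(I(67, 38) + 90*(63 + 70)) = √(1 + 90*(63 + 70)) = √(1 + 90*133) = √(1 + 11970) = √11971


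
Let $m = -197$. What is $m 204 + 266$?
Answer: $-39922$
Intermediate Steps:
$m 204 + 266 = \left(-197\right) 204 + 266 = -40188 + 266 = -39922$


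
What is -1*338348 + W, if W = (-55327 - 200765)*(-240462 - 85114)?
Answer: 83377070644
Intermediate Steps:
W = 83377408992 (W = -256092*(-325576) = 83377408992)
-1*338348 + W = -1*338348 + 83377408992 = -338348 + 83377408992 = 83377070644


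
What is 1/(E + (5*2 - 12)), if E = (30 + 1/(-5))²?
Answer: 25/22151 ≈ 0.0011286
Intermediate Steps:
E = 22201/25 (E = (30 - ⅕)² = (149/5)² = 22201/25 ≈ 888.04)
1/(E + (5*2 - 12)) = 1/(22201/25 + (5*2 - 12)) = 1/(22201/25 + (10 - 12)) = 1/(22201/25 - 2) = 1/(22151/25) = 25/22151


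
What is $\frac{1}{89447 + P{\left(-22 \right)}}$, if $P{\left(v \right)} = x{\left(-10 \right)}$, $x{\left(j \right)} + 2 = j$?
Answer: $\frac{1}{89435} \approx 1.1181 \cdot 10^{-5}$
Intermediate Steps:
$x{\left(j \right)} = -2 + j$
$P{\left(v \right)} = -12$ ($P{\left(v \right)} = -2 - 10 = -12$)
$\frac{1}{89447 + P{\left(-22 \right)}} = \frac{1}{89447 - 12} = \frac{1}{89435}$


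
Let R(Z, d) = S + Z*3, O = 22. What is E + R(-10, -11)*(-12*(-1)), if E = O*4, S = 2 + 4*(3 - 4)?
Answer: -296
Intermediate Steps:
S = -2 (S = 2 + 4*(-1) = 2 - 4 = -2)
R(Z, d) = -2 + 3*Z (R(Z, d) = -2 + Z*3 = -2 + 3*Z)
E = 88 (E = 22*4 = 88)
E + R(-10, -11)*(-12*(-1)) = 88 + (-2 + 3*(-10))*(-12*(-1)) = 88 + (-2 - 30)*12 = 88 - 32*12 = 88 - 384 = -296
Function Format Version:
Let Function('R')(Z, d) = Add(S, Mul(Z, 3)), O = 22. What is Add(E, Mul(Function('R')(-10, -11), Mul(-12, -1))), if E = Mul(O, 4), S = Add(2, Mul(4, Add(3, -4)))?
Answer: -296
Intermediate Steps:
S = -2 (S = Add(2, Mul(4, -1)) = Add(2, -4) = -2)
Function('R')(Z, d) = Add(-2, Mul(3, Z)) (Function('R')(Z, d) = Add(-2, Mul(Z, 3)) = Add(-2, Mul(3, Z)))
E = 88 (E = Mul(22, 4) = 88)
Add(E, Mul(Function('R')(-10, -11), Mul(-12, -1))) = Add(88, Mul(Add(-2, Mul(3, -10)), Mul(-12, -1))) = Add(88, Mul(Add(-2, -30), 12)) = Add(88, Mul(-32, 12)) = Add(88, -384) = -296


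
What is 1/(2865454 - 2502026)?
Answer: 1/363428 ≈ 2.7516e-6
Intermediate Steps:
1/(2865454 - 2502026) = 1/363428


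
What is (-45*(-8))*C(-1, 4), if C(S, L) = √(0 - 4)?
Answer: 720*I ≈ 720.0*I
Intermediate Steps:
C(S, L) = 2*I (C(S, L) = √(-4) = 2*I)
(-45*(-8))*C(-1, 4) = (-45*(-8))*(2*I) = 360*(2*I) = 720*I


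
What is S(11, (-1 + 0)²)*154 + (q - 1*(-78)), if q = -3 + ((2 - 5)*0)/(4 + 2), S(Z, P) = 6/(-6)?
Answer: -79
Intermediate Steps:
S(Z, P) = -1 (S(Z, P) = 6*(-⅙) = -1)
q = -3 (q = -3 - 3*0/6 = -3 + 0*(⅙) = -3 + 0 = -3)
S(11, (-1 + 0)²)*154 + (q - 1*(-78)) = -1*154 + (-3 - 1*(-78)) = -154 + (-3 + 78) = -154 + 75 = -79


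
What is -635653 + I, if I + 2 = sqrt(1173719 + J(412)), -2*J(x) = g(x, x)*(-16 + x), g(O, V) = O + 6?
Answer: -635655 + sqrt(1090955) ≈ -6.3461e+5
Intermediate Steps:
g(O, V) = 6 + O
J(x) = -(-16 + x)*(6 + x)/2 (J(x) = -(6 + x)*(-16 + x)/2 = -(-16 + x)*(6 + x)/2)
I = -2 + sqrt(1090955) (I = -2 + sqrt(1173719 - (-16 + 412)*(6 + 412)/2) = -2 + sqrt(1173719 - 1/2*396*418) = -2 + sqrt(1173719 - 82764) = -2 + sqrt(1090955) ≈ 1042.5)
-635653 + I = -635653 + (-2 + sqrt(1090955)) = -635655 + sqrt(1090955)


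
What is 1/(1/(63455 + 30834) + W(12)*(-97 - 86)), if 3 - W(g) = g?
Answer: 94289/155293984 ≈ 0.00060716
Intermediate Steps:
W(g) = 3 - g
1/(1/(63455 + 30834) + W(12)*(-97 - 86)) = 1/(1/(63455 + 30834) + (3 - 1*12)*(-97 - 86)) = 1/(1/94289 + (3 - 12)*(-183)) = 1/(1/94289 - 9*(-183)) = 1/(1/94289 + 1647) = 1/(155293984/94289) = 94289/155293984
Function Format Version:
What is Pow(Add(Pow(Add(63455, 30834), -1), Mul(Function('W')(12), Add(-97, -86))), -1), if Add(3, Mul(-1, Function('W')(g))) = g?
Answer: Rational(94289, 155293984) ≈ 0.00060716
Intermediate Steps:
Function('W')(g) = Add(3, Mul(-1, g))
Pow(Add(Pow(Add(63455, 30834), -1), Mul(Function('W')(12), Add(-97, -86))), -1) = Pow(Add(Pow(Add(63455, 30834), -1), Mul(Add(3, Mul(-1, 12)), Add(-97, -86))), -1) = Pow(Add(Pow(94289, -1), Mul(Add(3, -12), -183)), -1) = Pow(Add(Rational(1, 94289), Mul(-9, -183)), -1) = Pow(Add(Rational(1, 94289), 1647), -1) = Pow(Rational(155293984, 94289), -1) = Rational(94289, 155293984)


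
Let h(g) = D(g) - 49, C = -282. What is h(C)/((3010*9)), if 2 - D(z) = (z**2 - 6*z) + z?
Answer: -80981/27090 ≈ -2.9893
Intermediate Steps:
D(z) = 2 - z**2 + 5*z (D(z) = 2 - ((z**2 - 6*z) + z) = 2 - (z**2 - 5*z) = 2 + (-z**2 + 5*z) = 2 - z**2 + 5*z)
h(g) = -47 - g**2 + 5*g (h(g) = (2 - g**2 + 5*g) - 49 = -47 - g**2 + 5*g)
h(C)/((3010*9)) = (-47 - 1*(-282)**2 + 5*(-282))/((3010*9)) = (-47 - 1*79524 - 1410)/27090 = (-47 - 79524 - 1410)*(1/27090) = -80981*1/27090 = -80981/27090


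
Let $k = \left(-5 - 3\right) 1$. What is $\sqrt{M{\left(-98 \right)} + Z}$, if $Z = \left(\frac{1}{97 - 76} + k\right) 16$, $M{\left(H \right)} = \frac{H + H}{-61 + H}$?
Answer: $\frac{2 i \sqrt{4335877}}{371} \approx 11.225 i$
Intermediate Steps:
$k = -8$ ($k = \left(-8\right) 1 = -8$)
$M{\left(H \right)} = \frac{2 H}{-61 + H}$
$Z = - \frac{2672}{21}$ ($Z = \left(\frac{1}{97 - 76} - 8\right) 16 = \left(\frac{1}{21} - 8\right) 16 = \left(- \frac{167}{21}\right) 16 = - \frac{2672}{21} \approx -127.24$)
$\sqrt{M{\left(-98 \right)} + Z} = \sqrt{2 \left(-98\right) \frac{1}{-61 - 98} - \frac{2672}{21}} = \sqrt{2 \left(-98\right) \frac{1}{-159} - \frac{2672}{21}} = \sqrt{2 \left(-98\right) \left(- \frac{1}{159}\right) - \frac{2672}{21}} = \sqrt{\frac{196}{159} - \frac{2672}{21}} = \sqrt{- \frac{46748}{371}} = \frac{2 i \sqrt{4335877}}{371}$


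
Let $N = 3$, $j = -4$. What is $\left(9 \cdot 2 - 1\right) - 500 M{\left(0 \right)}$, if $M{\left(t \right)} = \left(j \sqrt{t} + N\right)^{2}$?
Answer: $-4483$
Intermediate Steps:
$M{\left(t \right)} = \left(3 - 4 \sqrt{t}\right)^{2}$ ($M{\left(t \right)} = \left(- 4 \sqrt{t} + 3\right)^{2} = \left(3 - 4 \sqrt{t}\right)^{2}$)
$\left(9 \cdot 2 - 1\right) - 500 M{\left(0 \right)} = \left(9 \cdot 2 - 1\right) - 500 \left(-3 + 4 \sqrt{0}\right)^{2} = \left(18 - 1\right) - 500 \left(-3 + 4 \cdot 0\right)^{2} = 17 - 500 \left(-3 + 0\right)^{2} = 17 - 500 \left(-3\right)^{2} = 17 - 4500 = -4483$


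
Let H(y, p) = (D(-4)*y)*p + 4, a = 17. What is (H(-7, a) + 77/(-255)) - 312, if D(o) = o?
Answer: 42763/255 ≈ 167.70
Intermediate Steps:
H(y, p) = 4 - 4*p*y (H(y, p) = (-4*y)*p + 4 = -4*p*y + 4 = 4 - 4*p*y)
(H(-7, a) + 77/(-255)) - 312 = ((4 - 4*17*(-7)) + 77/(-255)) - 312 = ((4 + 476) + 77*(-1/255)) - 312 = (480 - 77/255) - 312 = 122323/255 - 312 = 42763/255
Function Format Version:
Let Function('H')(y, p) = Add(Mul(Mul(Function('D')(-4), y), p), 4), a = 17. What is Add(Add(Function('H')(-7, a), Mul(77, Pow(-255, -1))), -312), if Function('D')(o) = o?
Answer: Rational(42763, 255) ≈ 167.70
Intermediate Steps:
Function('H')(y, p) = Add(4, Mul(-4, p, y)) (Function('H')(y, p) = Add(Mul(Mul(-4, y), p), 4) = Add(Mul(-4, p, y), 4) = Add(4, Mul(-4, p, y)))
Add(Add(Function('H')(-7, a), Mul(77, Pow(-255, -1))), -312) = Add(Add(Add(4, Mul(-4, 17, -7)), Mul(77, Pow(-255, -1))), -312) = Add(Add(Add(4, 476), Mul(77, Rational(-1, 255))), -312) = Add(Add(480, Rational(-77, 255)), -312) = Add(Rational(122323, 255), -312) = Rational(42763, 255)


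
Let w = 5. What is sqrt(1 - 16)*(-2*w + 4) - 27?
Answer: -27 - 6*I*sqrt(15) ≈ -27.0 - 23.238*I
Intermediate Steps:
sqrt(1 - 16)*(-2*w + 4) - 27 = sqrt(1 - 16)*(-2*5 + 4) - 27 = sqrt(-15)*(-10 + 4) - 27 = (I*sqrt(15))*(-6) - 27 = -6*I*sqrt(15) - 27 = -27 - 6*I*sqrt(15)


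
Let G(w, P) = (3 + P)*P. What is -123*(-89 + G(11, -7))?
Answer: 7503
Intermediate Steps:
G(w, P) = P*(3 + P)
-123*(-89 + G(11, -7)) = -123*(-89 - 7*(3 - 7)) = -123*(-89 - 7*(-4)) = -123*(-89 + 28) = -123*(-61) = 7503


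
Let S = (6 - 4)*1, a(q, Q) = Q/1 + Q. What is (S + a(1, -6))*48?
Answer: -480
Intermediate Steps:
a(q, Q) = 2*Q (a(q, Q) = 1*Q + Q = Q + Q = 2*Q)
S = 2 (S = 2*1 = 2)
(S + a(1, -6))*48 = (2 + 2*(-6))*48 = (2 - 12)*48 = -10*48 = -480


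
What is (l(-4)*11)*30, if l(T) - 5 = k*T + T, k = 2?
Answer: -2310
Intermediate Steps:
l(T) = 5 + 3*T (l(T) = 5 + (2*T + T) = 5 + 3*T)
(l(-4)*11)*30 = ((5 + 3*(-4))*11)*30 = ((5 - 12)*11)*30 = -7*11*30 = -77*30 = -2310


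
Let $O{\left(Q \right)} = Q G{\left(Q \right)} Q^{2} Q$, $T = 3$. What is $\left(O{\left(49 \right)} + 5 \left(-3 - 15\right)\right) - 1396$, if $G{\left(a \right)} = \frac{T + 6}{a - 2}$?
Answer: $\frac{51813367}{47} \approx 1.1024 \cdot 10^{6}$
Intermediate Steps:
$G{\left(a \right)} = \frac{9}{-2 + a}$ ($G{\left(a \right)} = \frac{3 + 6}{a - 2} = \frac{9}{-2 + a}$)
$O{\left(Q \right)} = \frac{9 Q^{4}}{-2 + Q}$ ($O{\left(Q \right)} = Q \frac{9}{-2 + Q} Q^{2} Q = Q \frac{9 Q^{2}}{-2 + Q} Q = \frac{9 Q^{3}}{-2 + Q} Q = \frac{9 Q^{4}}{-2 + Q}$)
$\left(O{\left(49 \right)} + 5 \left(-3 - 15\right)\right) - 1396 = \left(\frac{9 \cdot 49^{4}}{-2 + 49} + 5 \left(-3 - 15\right)\right) - 1396 = \left(9 \cdot 5764801 \cdot \frac{1}{47} + 5 \left(-18\right)\right) - 1396 = \left(9 \cdot 5764801 \cdot \frac{1}{47} - 90\right) - 1396 = \left(\frac{51883209}{47} - 90\right) - 1396 = \frac{51878979}{47} - 1396 = \frac{51813367}{47}$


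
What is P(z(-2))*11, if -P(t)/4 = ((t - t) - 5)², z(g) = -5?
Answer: -1100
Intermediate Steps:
P(t) = -100 (P(t) = -4*((t - t) - 5)² = -4*(0 - 5)² = -4*(-5)² = -4*25 = -100)
P(z(-2))*11 = -100*11 = -1100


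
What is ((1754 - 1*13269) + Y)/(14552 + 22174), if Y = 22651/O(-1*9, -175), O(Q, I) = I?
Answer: -1018888/3213525 ≈ -0.31706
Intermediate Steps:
Y = -22651/175 (Y = 22651/(-175) = 22651*(-1/175) = -22651/175 ≈ -129.43)
((1754 - 1*13269) + Y)/(14552 + 22174) = ((1754 - 1*13269) - 22651/175)/(14552 + 22174) = ((1754 - 13269) - 22651/175)/36726 = (-11515 - 22651/175)*(1/36726) = -2037776/175*1/36726 = -1018888/3213525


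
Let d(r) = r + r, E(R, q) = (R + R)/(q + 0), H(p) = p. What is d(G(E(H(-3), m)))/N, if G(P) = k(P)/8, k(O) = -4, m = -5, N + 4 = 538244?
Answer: -1/538240 ≈ -1.8579e-6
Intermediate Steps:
N = 538240 (N = -4 + 538244 = 538240)
E(R, q) = 2*R/q (E(R, q) = (2*R)/q = 2*R/q)
G(P) = -½ (G(P) = -4/8 = -4*⅛ = -½)
d(r) = 2*r
d(G(E(H(-3), m)))/N = (2*(-½))/538240 = -1*1/538240 = -1/538240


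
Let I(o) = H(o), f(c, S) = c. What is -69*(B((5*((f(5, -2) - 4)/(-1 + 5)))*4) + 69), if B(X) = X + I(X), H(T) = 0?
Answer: -5106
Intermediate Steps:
I(o) = 0
B(X) = X (B(X) = X + 0 = X)
-69*(B((5*((f(5, -2) - 4)/(-1 + 5)))*4) + 69) = -69*((5*((5 - 4)/(-1 + 5)))*4 + 69) = -69*((5*(1/4))*4 + 69) = -69*((5*(1*(¼)))*4 + 69) = -69*((5*(¼))*4 + 69) = -69*((5/4)*4 + 69) = -69*(5 + 69) = -69*74 = -5106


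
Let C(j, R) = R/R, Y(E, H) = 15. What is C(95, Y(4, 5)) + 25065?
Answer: 25066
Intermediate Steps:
C(j, R) = 1
C(95, Y(4, 5)) + 25065 = 1 + 25065 = 25066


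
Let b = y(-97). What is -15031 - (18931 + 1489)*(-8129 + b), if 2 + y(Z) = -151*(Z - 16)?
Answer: -182406471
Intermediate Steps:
y(Z) = 2414 - 151*Z (y(Z) = -2 - 151*(Z - 16) = -2 - 151*(-16 + Z) = -2 + (2416 - 151*Z) = 2414 - 151*Z)
b = 17061 (b = 2414 - 151*(-97) = 2414 + 14647 = 17061)
-15031 - (18931 + 1489)*(-8129 + b) = -15031 - (18931 + 1489)*(-8129 + 17061) = -15031 - 20420*8932 = -15031 - 1*182391440 = -15031 - 182391440 = -182406471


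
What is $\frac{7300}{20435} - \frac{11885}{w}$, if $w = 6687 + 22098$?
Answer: $- \frac{1309579}{23528859} \approx -0.055658$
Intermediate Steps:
$w = 28785$
$\frac{7300}{20435} - \frac{11885}{w} = \frac{7300}{20435} - \frac{11885}{28785} = 7300 \cdot \frac{1}{20435} - \frac{2377}{5757} = \frac{1460}{4087} - \frac{2377}{5757} = - \frac{1309579}{23528859}$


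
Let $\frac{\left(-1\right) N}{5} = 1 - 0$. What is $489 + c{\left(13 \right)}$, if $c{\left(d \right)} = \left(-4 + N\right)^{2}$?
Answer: $570$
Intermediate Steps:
$N = -5$ ($N = - 5 \left(1 - 0\right) = - 5 \left(1 + 0\right) = \left(-5\right) 1 = -5$)
$c{\left(d \right)} = 81$ ($c{\left(d \right)} = \left(-4 - 5\right)^{2} = \left(-9\right)^{2} = 81$)
$489 + c{\left(13 \right)} = 489 + 81 = 570$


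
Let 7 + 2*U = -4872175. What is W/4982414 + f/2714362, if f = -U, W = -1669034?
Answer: 543375102669/966005373562 ≈ 0.56250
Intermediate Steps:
U = -2436091 (U = -7/2 + (½)*(-4872175) = -7/2 - 4872175/2 = -2436091)
f = 2436091 (f = -1*(-2436091) = 2436091)
W/4982414 + f/2714362 = -1669034/4982414 + 2436091/2714362 = -1669034*1/4982414 + 2436091*(1/2714362) = -834517/2491207 + 348013/387766 = 543375102669/966005373562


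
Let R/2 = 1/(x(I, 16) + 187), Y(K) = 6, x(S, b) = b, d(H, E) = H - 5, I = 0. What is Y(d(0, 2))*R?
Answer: 12/203 ≈ 0.059113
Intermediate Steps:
d(H, E) = -5 + H
R = 2/203 (R = 2/(16 + 187) = 2/203 ≈ 0.0098522)
Y(d(0, 2))*R = 6*(2/203) = 12/203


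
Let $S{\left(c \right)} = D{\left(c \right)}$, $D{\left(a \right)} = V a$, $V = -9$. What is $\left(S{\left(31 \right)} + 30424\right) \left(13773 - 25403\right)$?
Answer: $-350586350$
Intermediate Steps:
$D{\left(a \right)} = - 9 a$
$S{\left(c \right)} = - 9 c$
$\left(S{\left(31 \right)} + 30424\right) \left(13773 - 25403\right) = \left(\left(-9\right) 31 + 30424\right) \left(13773 - 25403\right) = \left(-279 + 30424\right) \left(-11630\right) = 30145 \left(-11630\right) = -350586350$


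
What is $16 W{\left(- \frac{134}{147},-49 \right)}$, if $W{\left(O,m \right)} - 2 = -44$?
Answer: $-672$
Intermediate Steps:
$W{\left(O,m \right)} = -42$ ($W{\left(O,m \right)} = 2 - 44 = -42$)
$16 W{\left(- \frac{134}{147},-49 \right)} = 16 \left(-42\right) = -672$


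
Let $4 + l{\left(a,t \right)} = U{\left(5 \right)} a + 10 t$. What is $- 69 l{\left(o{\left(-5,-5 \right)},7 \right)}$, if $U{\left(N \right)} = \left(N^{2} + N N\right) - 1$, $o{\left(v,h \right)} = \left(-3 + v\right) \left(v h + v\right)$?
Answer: $536406$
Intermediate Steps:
$o{\left(v,h \right)} = \left(-3 + v\right) \left(v + h v\right)$ ($o{\left(v,h \right)} = \left(-3 + v\right) \left(h v + v\right) = \left(-3 + v\right) \left(v + h v\right)$)
$U{\left(N \right)} = -1 + 2 N^{2}$ ($U{\left(N \right)} = \left(N^{2} + N^{2}\right) - 1 = 2 N^{2} - 1 = -1 + 2 N^{2}$)
$l{\left(a,t \right)} = -4 + 10 t + 49 a$ ($l{\left(a,t \right)} = -4 + \left(\left(-1 + 2 \cdot 5^{2}\right) a + 10 t\right) = -4 + \left(\left(-1 + 2 \cdot 25\right) a + 10 t\right) = -4 + \left(\left(-1 + 50\right) a + 10 t\right) = -4 + \left(49 a + 10 t\right) = -4 + \left(10 t + 49 a\right) = -4 + 10 t + 49 a$)
$- 69 l{\left(o{\left(-5,-5 \right)},7 \right)} = - 69 \left(-4 + 10 \cdot 7 + 49 \left(- 5 \left(-3 - 5 - -15 - -25\right)\right)\right) = - 69 \left(-4 + 70 + 49 \left(- 5 \left(-3 - 5 + 15 + 25\right)\right)\right) = - 69 \left(-4 + 70 + 49 \left(\left(-5\right) 32\right)\right) = - 69 \left(-4 + 70 + 49 \left(-160\right)\right) = - 69 \left(-4 + 70 - 7840\right) = \left(-69\right) \left(-7774\right) = 536406$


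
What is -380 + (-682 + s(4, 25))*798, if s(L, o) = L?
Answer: -541424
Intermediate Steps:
-380 + (-682 + s(4, 25))*798 = -380 + (-682 + 4)*798 = -380 - 678*798 = -380 - 541044 = -541424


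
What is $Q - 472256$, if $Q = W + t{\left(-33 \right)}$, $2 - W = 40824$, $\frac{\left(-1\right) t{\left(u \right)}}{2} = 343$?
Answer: $-513764$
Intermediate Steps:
$t{\left(u \right)} = -686$ ($t{\left(u \right)} = \left(-2\right) 343 = -686$)
$W = -40822$ ($W = 2 - 40824 = -40822$)
$Q = -41508$ ($Q = -40822 - 686 = -41508$)
$Q - 472256 = -41508 - 472256 = -513764$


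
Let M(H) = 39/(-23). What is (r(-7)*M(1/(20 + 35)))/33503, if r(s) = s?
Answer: 273/770569 ≈ 0.00035428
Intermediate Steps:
M(H) = -39/23 (M(H) = 39*(-1/23) = -39/23)
(r(-7)*M(1/(20 + 35)))/33503 = -7*(-39/23)/33503 = (273/23)*(1/33503) = 273/770569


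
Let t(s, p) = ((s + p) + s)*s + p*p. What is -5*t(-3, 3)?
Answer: -90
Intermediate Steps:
t(s, p) = p**2 + s*(p + 2*s) (t(s, p) = ((p + s) + s)*s + p**2 = (p + 2*s)*s + p**2 = s*(p + 2*s) + p**2 = p**2 + s*(p + 2*s))
-5*t(-3, 3) = -5*(3**2 + 2*(-3)**2 + 3*(-3)) = -5*(9 + 2*9 - 9) = -5*(9 + 18 - 9) = -5*18 = -90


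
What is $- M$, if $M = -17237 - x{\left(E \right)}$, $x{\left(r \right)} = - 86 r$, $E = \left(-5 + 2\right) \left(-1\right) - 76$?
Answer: $23515$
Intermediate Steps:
$E = -73$ ($E = \left(-3\right) \left(-1\right) - 76 = 3 - 76 = -73$)
$M = -23515$ ($M = -17237 - \left(-86\right) \left(-73\right) = -17237 - 6278 = -23515$)
$- M = \left(-1\right) \left(-23515\right) = 23515$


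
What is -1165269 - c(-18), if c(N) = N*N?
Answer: -1165593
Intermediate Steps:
c(N) = N**2
-1165269 - c(-18) = -1165269 - 1*(-18)**2 = -1165269 - 1*324 = -1165269 - 324 = -1165593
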